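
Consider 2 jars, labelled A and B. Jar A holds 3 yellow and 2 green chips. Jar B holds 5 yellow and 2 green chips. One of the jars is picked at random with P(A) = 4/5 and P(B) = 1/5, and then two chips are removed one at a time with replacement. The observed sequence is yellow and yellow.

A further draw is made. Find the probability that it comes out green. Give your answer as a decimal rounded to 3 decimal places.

0.370

For each hypothesis, P(data | H) works out to: P(data | jar A) = (3/5)(3/5) = 0.36; P(data | jar B) = (5/7)(5/7) = 0.5102.
Multiplying each by its prior: 4/5 · 0.36 = 0.288, 1/5 · 0.5102 = 0.10204; with total 0.39004.
Normalising, the posterior is P(jar A | data) = 0.73838, P(jar B | data) = 0.26162.
So P(green next | data) = Σ P(green next | H) P(H | data) = (2/5)(0.73838) + (2/7)(0.26162) = 0.3701.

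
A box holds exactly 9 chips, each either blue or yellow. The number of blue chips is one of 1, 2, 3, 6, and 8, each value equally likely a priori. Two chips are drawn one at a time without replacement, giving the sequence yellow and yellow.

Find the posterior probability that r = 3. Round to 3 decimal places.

0.224

Under each hypothesis, the probability of the observed sequence is: P(data | r = 1) = (8/9)(7/8) = 7/9; P(data | r = 2) = (7/9)(6/8) = 7/12; P(data | r = 3) = (6/9)(5/8) = 5/12; P(data | r = 6) = (3/9)(2/8) = 1/12; P(data | r = 8) = (1/9)(0/8) = 0.
Weighting by the prior gives 1/5 · 7/9 = 7/45, 1/5 · 7/12 = 7/60, 1/5 · 5/12 = 1/12, 1/5 · 1/12 = 1/60, 1/5 · 0 = 0; with total 67/180.
Hence P(r = 3 | data) = (1/12) / (67/180) = 15/67.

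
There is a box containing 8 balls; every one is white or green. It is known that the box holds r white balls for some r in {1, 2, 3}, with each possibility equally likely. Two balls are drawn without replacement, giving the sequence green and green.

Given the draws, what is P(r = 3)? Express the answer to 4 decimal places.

0.2174

Compute the likelihood of the observed sequence for each case: P(data | r = 1) = (7/8)(6/7) = 3/4; P(data | r = 2) = (6/8)(5/7) = 15/28; P(data | r = 3) = (5/8)(4/7) = 5/14.
Multiplying each by its prior: 1/3 · 3/4 = 1/4, 1/3 · 15/28 = 5/28, 1/3 · 5/14 = 5/42; summing to 23/42.
So P(r = 3 | data) = (5/42) / (23/42) = 5/23.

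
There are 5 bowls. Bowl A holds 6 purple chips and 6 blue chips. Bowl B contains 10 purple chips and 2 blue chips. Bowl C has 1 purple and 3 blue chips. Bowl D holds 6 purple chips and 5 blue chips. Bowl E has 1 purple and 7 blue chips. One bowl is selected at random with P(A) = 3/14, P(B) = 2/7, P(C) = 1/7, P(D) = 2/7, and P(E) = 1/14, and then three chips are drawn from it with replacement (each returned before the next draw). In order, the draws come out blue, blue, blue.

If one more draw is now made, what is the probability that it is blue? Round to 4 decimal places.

0.6923

Under each hypothesis, the probability of the observed sequence is: P(data | bowl A) = (6/12)(6/12)(6/12) = 0.125; P(data | bowl B) = (2/12)(2/12)(2/12) = 0.0046296; P(data | bowl C) = (3/4)(3/4)(3/4) = 0.42188; P(data | bowl D) = (5/11)(5/11)(5/11) = 0.093914; P(data | bowl E) = (7/8)(7/8)(7/8) = 0.66992.
The prior-weighted likelihoods are 3/14 · 0.125 = 0.026786, 2/7 · 0.0046296 = 0.0013228, 1/7 · 0.42188 = 0.060268, 2/7 · 0.093914 = 0.026833, 1/14 · 0.66992 = 0.047852; with total 0.16306.
Dividing through by the total gives posterior P(bowl A | data) = 0.16427, P(bowl B | data) = 0.008112, P(bowl C | data) = 0.3696, P(bowl D | data) = 0.16456, P(bowl E | data) = 0.29346.
So P(blue next | data) = Σ P(blue next | H) P(H | data) = (1/2)(0.16427) + (1/6)(0.008112) + (3/4)(0.3696) + (5/11)(0.16456) + (7/8)(0.29346) = 0.69226.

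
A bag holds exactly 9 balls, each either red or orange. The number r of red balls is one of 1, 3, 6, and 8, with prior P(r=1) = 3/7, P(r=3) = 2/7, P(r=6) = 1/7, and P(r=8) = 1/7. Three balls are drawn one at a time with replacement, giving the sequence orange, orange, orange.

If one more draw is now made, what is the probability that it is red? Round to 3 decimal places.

0.167

The likelihood of the observed sequence under each hypothesis: P(data | r = 1) = (8/9)(8/9)(8/9) = 0.70233; P(data | r = 3) = (6/9)(6/9)(6/9) = 0.2963; P(data | r = 6) = (3/9)(3/9)(3/9) = 0.037037; P(data | r = 8) = (1/9)(1/9)(1/9) = 0.0013717.
Multiplying each by its prior: 3/7 · 0.70233 = 0.301, 2/7 · 0.2963 = 0.084656, 1/7 · 0.037037 = 0.005291, 1/7 · 0.0013717 = 0.00019596; these sum to 0.39114.
The posterior is then P(r = 1 | data) = 0.76954, P(r = 3 | data) = 0.21643, P(r = 6 | data) = 0.013527, P(r = 8 | data) = 0.000501.
So P(red next | data) = Σ P(red next | H) P(H | data) = (1/9)(0.76954) + (1/3)(0.21643) + (2/3)(0.013527) + (8/9)(0.000501) = 0.16711.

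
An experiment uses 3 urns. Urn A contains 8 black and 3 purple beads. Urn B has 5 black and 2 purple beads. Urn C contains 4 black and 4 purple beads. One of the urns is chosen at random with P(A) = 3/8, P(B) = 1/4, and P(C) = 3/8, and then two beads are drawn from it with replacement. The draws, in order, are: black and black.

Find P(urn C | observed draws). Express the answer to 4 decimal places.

For each hypothesis, P(data | H) works out to: P(data | urn A) = (8/11)(8/11) = 0.52893; P(data | urn B) = (5/7)(5/7) = 0.5102; P(data | urn C) = (4/8)(4/8) = 0.25.
Weighting by the prior gives 3/8 · 0.52893 = 0.19835, 1/4 · 0.5102 = 0.12755, 3/8 · 0.25 = 0.09375; these sum to 0.41965.
By Bayes' rule, P(urn C | data) = (0.09375) / (0.41965) = 0.2234.

0.2234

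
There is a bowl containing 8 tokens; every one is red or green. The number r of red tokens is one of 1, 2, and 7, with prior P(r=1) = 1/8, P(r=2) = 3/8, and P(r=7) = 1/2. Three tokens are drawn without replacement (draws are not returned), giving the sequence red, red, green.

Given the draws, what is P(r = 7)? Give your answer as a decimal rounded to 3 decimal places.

0.824

Compute the likelihood of the observed sequence for each case: P(data | r = 1) = (1/8)(0/7) = 0; P(data | r = 2) = (2/8)(1/7)(6/6) = 1/28; P(data | r = 7) = (7/8)(6/7)(1/6) = 1/8.
The prior-weighted likelihoods are 1/8 · 0 = 0, 3/8 · 1/28 = 3/224, 1/2 · 1/8 = 1/16; these sum to 17/224.
By Bayes' rule, P(r = 7 | data) = (1/16) / (17/224) = 14/17.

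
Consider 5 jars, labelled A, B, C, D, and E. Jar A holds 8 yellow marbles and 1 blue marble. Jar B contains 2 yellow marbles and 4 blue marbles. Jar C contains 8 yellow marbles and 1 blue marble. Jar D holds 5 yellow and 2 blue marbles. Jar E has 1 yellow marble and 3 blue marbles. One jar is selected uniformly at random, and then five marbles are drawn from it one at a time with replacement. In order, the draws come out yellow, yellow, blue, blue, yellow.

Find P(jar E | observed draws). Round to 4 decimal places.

The likelihood of the observed sequence under each hypothesis: P(data | jar A) = (8/9)(8/9)(1/9)(1/9)(8/9) = 0.0086708; P(data | jar B) = (2/6)(2/6)(4/6)(4/6)(2/6) = 0.016461; P(data | jar C) = (8/9)(8/9)(1/9)(1/9)(8/9) = 0.0086708; P(data | jar D) = (5/7)(5/7)(2/7)(2/7)(5/7) = 0.02975; P(data | jar E) = (1/4)(1/4)(3/4)(3/4)(1/4) = 0.0087891.
Multiplying each by its prior: 1/5 · 0.0086708 = 0.0017342, 1/5 · 0.016461 = 0.0032922, 1/5 · 0.0086708 = 0.0017342, 1/5 · 0.02975 = 0.0059499, 1/5 · 0.0087891 = 0.0017578; with total 0.014468.
By Bayes' rule, P(jar E | data) = (0.0017578) / (0.014468) = 0.12149.

0.1215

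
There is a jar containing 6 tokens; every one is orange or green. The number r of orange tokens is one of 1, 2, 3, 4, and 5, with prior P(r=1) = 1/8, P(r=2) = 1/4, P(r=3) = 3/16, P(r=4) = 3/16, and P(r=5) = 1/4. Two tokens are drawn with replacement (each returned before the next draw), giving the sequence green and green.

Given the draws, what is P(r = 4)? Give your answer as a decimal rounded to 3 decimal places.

0.076

The likelihood of the observed sequence under each hypothesis: P(data | r = 1) = (5/6)(5/6) = 25/36; P(data | r = 2) = (4/6)(4/6) = 4/9; P(data | r = 3) = (3/6)(3/6) = 1/4; P(data | r = 4) = (2/6)(2/6) = 1/9; P(data | r = 5) = (1/6)(1/6) = 1/36.
Weighting by the prior gives 1/8 · 25/36 = 25/288, 1/4 · 4/9 = 1/9, 3/16 · 1/4 = 3/64, 3/16 · 1/9 = 1/48, 1/4 · 1/36 = 1/144; these sum to 157/576.
By Bayes' rule, P(r = 4 | data) = (1/48) / (157/576) = 12/157.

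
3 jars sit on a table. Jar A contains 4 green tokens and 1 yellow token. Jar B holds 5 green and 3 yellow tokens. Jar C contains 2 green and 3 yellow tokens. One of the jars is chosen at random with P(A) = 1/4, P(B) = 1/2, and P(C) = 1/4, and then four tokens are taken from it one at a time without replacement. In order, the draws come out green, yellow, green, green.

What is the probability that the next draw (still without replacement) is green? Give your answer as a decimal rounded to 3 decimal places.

0.741

Compute the likelihood of the observed sequence for each case: P(data | jar A) = (4/5)(1/4)(3/3)(2/2) = 1/5; P(data | jar B) = (5/8)(3/7)(4/6)(3/5) = 3/28; P(data | jar C) = (2/5)(3/4)(1/3)(0/2) = 0.
The prior-weighted likelihoods are 1/4 · 1/5 = 1/20, 1/2 · 3/28 = 3/56, 1/4 · 0 = 0; with total 29/280.
The posterior is then P(jar A | data) = 14/29, P(jar B | data) = 15/29, P(jar C | data) = 0.
Averaging over the posterior, P(green next | data) = (1)(14/29) + (1/2)(15/29) = 43/58.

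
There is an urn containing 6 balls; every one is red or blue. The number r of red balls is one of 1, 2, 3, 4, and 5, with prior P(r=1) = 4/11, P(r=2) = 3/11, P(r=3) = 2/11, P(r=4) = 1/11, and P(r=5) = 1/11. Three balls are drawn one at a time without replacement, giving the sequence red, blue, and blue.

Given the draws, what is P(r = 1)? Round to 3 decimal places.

0.408

The likelihood of the observed sequence under each hypothesis: P(data | r = 1) = (1/6)(5/5)(4/4) = 1/6; P(data | r = 2) = (2/6)(4/5)(3/4) = 1/5; P(data | r = 3) = (3/6)(3/5)(2/4) = 3/20; P(data | r = 4) = (4/6)(2/5)(1/4) = 1/15; P(data | r = 5) = (5/6)(1/5)(0/4) = 0.
Multiplying each by its prior: 4/11 · 1/6 = 2/33, 3/11 · 1/5 = 3/55, 2/11 · 3/20 = 3/110, 1/11 · 1/15 = 1/165, 1/11 · 0 = 0; summing to 49/330.
By Bayes' rule, P(r = 1 | data) = (2/33) / (49/330) = 20/49.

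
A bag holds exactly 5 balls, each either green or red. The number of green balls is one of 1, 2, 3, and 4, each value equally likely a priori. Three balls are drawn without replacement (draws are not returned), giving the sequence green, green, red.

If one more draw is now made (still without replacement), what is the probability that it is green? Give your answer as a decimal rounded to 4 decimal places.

The likelihood of the observed sequence under each hypothesis: P(data | r = 1) = (1/5)(0/4) = 0; P(data | r = 2) = (2/5)(1/4)(3/3) = 1/10; P(data | r = 3) = (3/5)(2/4)(2/3) = 1/5; P(data | r = 4) = (4/5)(3/4)(1/3) = 1/5.
The prior-weighted likelihoods are 1/4 · 0 = 0, 1/4 · 1/10 = 1/40, 1/4 · 1/5 = 1/20, 1/4 · 1/5 = 1/20; summing to 1/8.
The posterior is then P(r = 1 | data) = 0, P(r = 2 | data) = 1/5, P(r = 3 | data) = 2/5, P(r = 4 | data) = 2/5.
So P(green next | data) = Σ P(green next | H) P(H | data) = (0)(1/5) + (1/2)(2/5) + (1)(2/5) = 3/5.

0.6000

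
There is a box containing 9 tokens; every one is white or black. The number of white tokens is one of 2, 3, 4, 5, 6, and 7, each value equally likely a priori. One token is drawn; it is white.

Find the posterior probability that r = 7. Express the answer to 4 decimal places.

The likelihood of this draw under each hypothesis: P(data | r = 2) = (2/9) = 2/9; P(data | r = 3) = (3/9) = 1/3; P(data | r = 4) = (4/9) = 4/9; P(data | r = 5) = (5/9) = 5/9; P(data | r = 6) = (6/9) = 2/3; P(data | r = 7) = (7/9) = 7/9.
Multiplying each by its prior: 1/6 · 2/9 = 1/27, 1/6 · 1/3 = 1/18, 1/6 · 4/9 = 2/27, 1/6 · 5/9 = 5/54, 1/6 · 2/3 = 1/9, 1/6 · 7/9 = 7/54; with total 1/2.
Hence P(r = 7 | data) = (7/54) / (1/2) = 7/27.

0.2593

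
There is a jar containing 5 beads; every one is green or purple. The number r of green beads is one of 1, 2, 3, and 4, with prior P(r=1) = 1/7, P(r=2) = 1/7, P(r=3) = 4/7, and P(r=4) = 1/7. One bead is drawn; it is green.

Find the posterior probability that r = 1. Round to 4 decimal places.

0.0526

Under each hypothesis, the probability of this draw is: P(data | r = 1) = (1/5) = 1/5; P(data | r = 2) = (2/5) = 2/5; P(data | r = 3) = (3/5) = 3/5; P(data | r = 4) = (4/5) = 4/5.
The prior-weighted likelihoods are 1/7 · 1/5 = 1/35, 1/7 · 2/5 = 2/35, 4/7 · 3/5 = 12/35, 1/7 · 4/5 = 4/35; summing to 19/35.
Hence P(r = 1 | data) = (1/35) / (19/35) = 1/19.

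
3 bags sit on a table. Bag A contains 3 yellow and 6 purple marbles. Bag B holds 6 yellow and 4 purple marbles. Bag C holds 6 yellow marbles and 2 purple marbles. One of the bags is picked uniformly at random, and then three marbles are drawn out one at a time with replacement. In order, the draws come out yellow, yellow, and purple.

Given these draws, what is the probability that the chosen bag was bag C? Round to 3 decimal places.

Compute the likelihood of the observed sequence for each case: P(data | bag A) = (3/9)(3/9)(6/9) = 0.074074; P(data | bag B) = (6/10)(6/10)(4/10) = 0.144; P(data | bag C) = (6/8)(6/8)(2/8) = 0.14062.
The prior-weighted likelihoods are 1/3 · 0.074074 = 0.024691, 1/3 · 0.144 = 0.048, 1/3 · 0.14062 = 0.046875; with total 0.11957.
By Bayes' rule, P(bag C | data) = (0.046875) / (0.11957) = 0.39204.

0.392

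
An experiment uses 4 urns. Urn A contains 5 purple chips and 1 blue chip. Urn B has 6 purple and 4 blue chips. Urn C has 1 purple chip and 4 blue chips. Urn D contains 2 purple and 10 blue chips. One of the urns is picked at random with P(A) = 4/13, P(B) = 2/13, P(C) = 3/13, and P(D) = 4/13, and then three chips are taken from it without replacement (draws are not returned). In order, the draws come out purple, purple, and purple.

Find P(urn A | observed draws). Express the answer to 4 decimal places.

The likelihood of the observed sequence under each hypothesis: P(data | urn A) = (5/6)(4/5)(3/4) = 1/2; P(data | urn B) = (6/10)(5/9)(4/8) = 1/6; P(data | urn C) = (1/5)(0/4) = 0; P(data | urn D) = (2/12)(1/11)(0/10) = 0.
The prior-weighted likelihoods are 4/13 · 1/2 = 2/13, 2/13 · 1/6 = 1/39, 3/13 · 0 = 0, 4/13 · 0 = 0; with total 7/39.
Therefore the posterior P(urn A | data) = (2/13) / (7/39) = 6/7.

0.8571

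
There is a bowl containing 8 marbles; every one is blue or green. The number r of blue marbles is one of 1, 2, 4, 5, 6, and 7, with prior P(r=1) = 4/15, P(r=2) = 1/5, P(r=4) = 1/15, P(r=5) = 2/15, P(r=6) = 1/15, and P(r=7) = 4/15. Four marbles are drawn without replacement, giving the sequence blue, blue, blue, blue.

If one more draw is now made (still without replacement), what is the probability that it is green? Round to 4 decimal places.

0.3072

Under each hypothesis, the probability of the observed sequence is: P(data | r = 1) = (1/8)(0/7) = 0; P(data | r = 2) = (2/8)(1/7)(0/6) = 0; P(data | r = 4) = (4/8)(3/7)(2/6)(1/5) = 0.014286; P(data | r = 5) = (5/8)(4/7)(3/6)(2/5) = 0.071429; P(data | r = 6) = (6/8)(5/7)(4/6)(3/5) = 0.21429; P(data | r = 7) = (7/8)(6/7)(5/6)(4/5) = 0.5.
Weighting by the prior gives 4/15 · 0 = 0, 1/5 · 0 = 0, 1/15 · 0.014286 = 0.00095238, 2/15 · 0.071429 = 0.0095238, 1/15 · 0.21429 = 0.014286, 4/15 · 0.5 = 0.13333; these sum to 0.1581.
Normalising, the posterior is P(r = 1 | data) = 0, P(r = 2 | data) = 0, P(r = 4 | data) = 0.0060241, P(r = 5 | data) = 0.060241, P(r = 6 | data) = 0.090361, P(r = 7 | data) = 0.84337.
The predictive probability is P(green next | data) = (1)(0.0060241) + (3/4)(0.060241) + (1/2)(0.090361) + (1/4)(0.84337) = 0.30723.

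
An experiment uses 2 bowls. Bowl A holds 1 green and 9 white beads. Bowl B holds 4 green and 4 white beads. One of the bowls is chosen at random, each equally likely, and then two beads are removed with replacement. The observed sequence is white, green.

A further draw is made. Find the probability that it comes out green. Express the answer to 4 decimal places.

For each hypothesis, P(data | H) works out to: P(data | bowl A) = (9/10)(1/10) = 9/100; P(data | bowl B) = (4/8)(4/8) = 1/4.
The prior-weighted likelihoods are 1/2 · 9/100 = 9/200, 1/2 · 1/4 = 1/8; these sum to 17/100.
Normalising, the posterior is P(bowl A | data) = 9/34, P(bowl B | data) = 25/34.
Averaging over the posterior, P(green next | data) = (1/10)(9/34) + (1/2)(25/34) = 67/170.

0.3941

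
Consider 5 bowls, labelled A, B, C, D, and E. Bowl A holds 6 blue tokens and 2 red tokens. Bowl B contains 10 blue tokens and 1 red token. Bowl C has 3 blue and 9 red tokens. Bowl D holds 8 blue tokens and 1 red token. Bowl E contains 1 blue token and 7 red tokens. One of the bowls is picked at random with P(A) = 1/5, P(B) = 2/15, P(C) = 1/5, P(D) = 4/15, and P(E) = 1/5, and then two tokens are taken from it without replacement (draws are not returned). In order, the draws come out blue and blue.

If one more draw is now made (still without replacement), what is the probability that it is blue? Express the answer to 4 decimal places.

Compute the likelihood of the observed sequence for each case: P(data | bowl A) = (6/8)(5/7) = 0.53571; P(data | bowl B) = (10/11)(9/10) = 0.81818; P(data | bowl C) = (3/12)(2/11) = 0.045455; P(data | bowl D) = (8/9)(7/8) = 0.77778; P(data | bowl E) = (1/8)(0/7) = 0.
Weighting by the prior gives 1/5 · 0.53571 = 0.10714, 2/15 · 0.81818 = 0.10909, 1/5 · 0.045455 = 0.0090909, 4/15 · 0.77778 = 0.20741, 1/5 · 0 = 0; with total 0.43273.
Normalising, the posterior is P(bowl A | data) = 0.2476, P(bowl B | data) = 0.2521, P(bowl C | data) = 0.021008, P(bowl D | data) = 0.4793, P(bowl E | data) = 0.
The predictive probability is P(blue next | data) = (2/3)(0.2476) + (8/9)(0.2521) + (1/10)(0.021008) + (6/7)(0.4793) = 0.80208.

0.8021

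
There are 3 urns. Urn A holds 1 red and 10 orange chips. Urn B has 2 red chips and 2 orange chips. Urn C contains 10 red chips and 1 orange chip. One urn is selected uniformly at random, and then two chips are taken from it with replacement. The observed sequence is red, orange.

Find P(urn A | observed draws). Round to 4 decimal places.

For each hypothesis, P(data | H) works out to: P(data | urn A) = (1/11)(10/11) = 10/121; P(data | urn B) = (2/4)(2/4) = 1/4; P(data | urn C) = (10/11)(1/11) = 10/121.
Multiplying each by its prior: 1/3 · 10/121 = 10/363, 1/3 · 1/4 = 1/12, 1/3 · 10/121 = 10/363; with total 67/484.
Hence P(urn A | data) = (10/363) / (67/484) = 40/201.

0.1990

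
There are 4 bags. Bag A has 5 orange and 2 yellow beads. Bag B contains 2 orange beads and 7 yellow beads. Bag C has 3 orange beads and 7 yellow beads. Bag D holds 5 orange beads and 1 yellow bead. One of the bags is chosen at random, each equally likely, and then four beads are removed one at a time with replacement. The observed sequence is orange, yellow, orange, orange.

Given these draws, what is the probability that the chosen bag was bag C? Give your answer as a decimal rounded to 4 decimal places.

Under each hypothesis, the probability of the observed sequence is: P(data | bag A) = (5/7)(2/7)(5/7)(5/7) = 0.10412; P(data | bag B) = (2/9)(7/9)(2/9)(2/9) = 0.0085353; P(data | bag C) = (3/10)(7/10)(3/10)(3/10) = 0.0189; P(data | bag D) = (5/6)(1/6)(5/6)(5/6) = 0.096451.
Multiplying each by its prior: 1/4 · 0.10412 = 0.026031, 1/4 · 0.0085353 = 0.0021338, 1/4 · 0.0189 = 0.004725, 1/4 · 0.096451 = 0.024113; with total 0.057002.
Hence P(bag C | data) = (0.004725) / (0.057002) = 0.082891.

0.0829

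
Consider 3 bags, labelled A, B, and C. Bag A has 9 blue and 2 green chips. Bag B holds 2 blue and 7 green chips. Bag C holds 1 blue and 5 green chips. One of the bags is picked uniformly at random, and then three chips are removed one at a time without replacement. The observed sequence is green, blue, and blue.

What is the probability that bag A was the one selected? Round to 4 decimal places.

0.8397

For each hypothesis, P(data | H) works out to: P(data | bag A) = (2/11)(9/10)(8/9) = 0.14545; P(data | bag B) = (7/9)(2/8)(1/7) = 0.027778; P(data | bag C) = (5/6)(1/5)(0/4) = 0.
Weighting by the prior gives 1/3 · 0.14545 = 0.048485, 1/3 · 0.027778 = 0.0092593, 1/3 · 0 = 0; summing to 0.057744.
Therefore the posterior P(bag A | data) = (0.048485) / (0.057744) = 0.83965.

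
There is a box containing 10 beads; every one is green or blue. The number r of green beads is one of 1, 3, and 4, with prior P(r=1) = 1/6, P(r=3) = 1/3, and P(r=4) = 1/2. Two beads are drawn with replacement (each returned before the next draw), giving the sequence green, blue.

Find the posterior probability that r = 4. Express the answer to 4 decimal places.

The likelihood of the observed sequence under each hypothesis: P(data | r = 1) = (1/10)(9/10) = 9/100; P(data | r = 3) = (3/10)(7/10) = 21/100; P(data | r = 4) = (4/10)(6/10) = 6/25.
Weighting by the prior gives 1/6 · 9/100 = 3/200, 1/3 · 21/100 = 7/100, 1/2 · 6/25 = 3/25; with total 41/200.
So P(r = 4 | data) = (3/25) / (41/200) = 24/41.

0.5854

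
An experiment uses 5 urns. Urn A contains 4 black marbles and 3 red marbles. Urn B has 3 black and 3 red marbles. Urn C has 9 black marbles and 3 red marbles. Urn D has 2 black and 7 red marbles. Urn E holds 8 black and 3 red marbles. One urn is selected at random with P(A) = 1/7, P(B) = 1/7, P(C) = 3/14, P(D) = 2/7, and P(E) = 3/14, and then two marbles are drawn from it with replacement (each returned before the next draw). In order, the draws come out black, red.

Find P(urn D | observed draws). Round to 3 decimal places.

0.244

The likelihood of the observed sequence under each hypothesis: P(data | urn A) = (4/7)(3/7) = 0.2449; P(data | urn B) = (3/6)(3/6) = 0.25; P(data | urn C) = (9/12)(3/12) = 0.1875; P(data | urn D) = (2/9)(7/9) = 0.17284; P(data | urn E) = (8/11)(3/11) = 0.19835.
Weighting by the prior gives 1/7 · 0.2449 = 0.034985, 1/7 · 0.25 = 0.035714, 3/14 · 0.1875 = 0.040179, 2/7 · 0.17284 = 0.049383, 3/14 · 0.19835 = 0.042503; with total 0.20276.
Therefore the posterior P(urn D | data) = (0.049383) / (0.20276) = 0.24355.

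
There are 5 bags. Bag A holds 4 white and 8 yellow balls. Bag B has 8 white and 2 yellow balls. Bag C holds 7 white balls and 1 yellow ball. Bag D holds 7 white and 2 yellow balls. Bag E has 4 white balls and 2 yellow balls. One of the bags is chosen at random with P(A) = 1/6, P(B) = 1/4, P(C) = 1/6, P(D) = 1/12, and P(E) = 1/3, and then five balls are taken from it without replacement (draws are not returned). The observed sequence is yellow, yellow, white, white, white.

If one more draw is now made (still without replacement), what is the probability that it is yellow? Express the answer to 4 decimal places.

0.0623

The likelihood of the observed sequence under each hypothesis: P(data | bag A) = (8/12)(7/11)(4/10)(3/9)(2/8) = 0.014141; P(data | bag B) = (2/10)(1/9)(8/8)(7/7)(6/6) = 0.022222; P(data | bag C) = (1/8)(0/7) = 0; P(data | bag D) = (2/9)(1/8)(7/7)(6/6)(5/5) = 0.027778; P(data | bag E) = (2/6)(1/5)(4/4)(3/3)(2/2) = 0.066667.
Multiplying each by its prior: 1/6 · 0.014141 = 0.0023569, 1/4 · 0.022222 = 0.0055556, 1/6 · 0 = 0, 1/12 · 0.027778 = 0.0023148, 1/3 · 0.066667 = 0.022222; summing to 0.032449.
Normalising, the posterior is P(bag A | data) = 0.072633, P(bag B | data) = 0.17121, P(bag C | data) = 0, P(bag D | data) = 0.071336, P(bag E | data) = 0.68482.
Averaging over the posterior, P(yellow next | data) = (6/7)(0.072633) + (0)(0.17121) + (0)(0.071336) + (0)(0.68482) = 0.062257.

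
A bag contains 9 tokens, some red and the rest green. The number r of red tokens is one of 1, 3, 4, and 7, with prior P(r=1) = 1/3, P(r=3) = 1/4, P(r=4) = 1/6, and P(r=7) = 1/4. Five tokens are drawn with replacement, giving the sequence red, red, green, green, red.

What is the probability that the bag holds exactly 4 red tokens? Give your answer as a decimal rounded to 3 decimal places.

0.305

The likelihood of the observed sequence under each hypothesis: P(data | r = 1) = (1/9)(1/9)(8/9)(8/9)(1/9) = 0.0010838; P(data | r = 3) = (3/9)(3/9)(6/9)(6/9)(3/9) = 0.016461; P(data | r = 4) = (4/9)(4/9)(5/9)(5/9)(4/9) = 0.027096; P(data | r = 7) = (7/9)(7/9)(2/9)(2/9)(7/9) = 0.023235.
Weighting by the prior gives 1/3 · 0.0010838 = 0.00036128, 1/4 · 0.016461 = 0.0041152, 1/6 · 0.027096 = 0.004516, 1/4 · 0.023235 = 0.0058087; summing to 0.014801.
By Bayes' rule, P(r = 4 | data) = (0.004516) / (0.014801) = 0.30511.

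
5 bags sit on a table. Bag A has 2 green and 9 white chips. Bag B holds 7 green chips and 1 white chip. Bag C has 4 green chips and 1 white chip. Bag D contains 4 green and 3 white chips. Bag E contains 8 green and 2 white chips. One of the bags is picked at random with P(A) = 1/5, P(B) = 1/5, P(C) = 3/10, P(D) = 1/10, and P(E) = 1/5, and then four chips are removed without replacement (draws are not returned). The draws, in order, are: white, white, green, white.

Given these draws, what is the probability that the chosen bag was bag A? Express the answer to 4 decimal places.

For each hypothesis, P(data | H) works out to: P(data | bag A) = (9/11)(8/10)(2/9)(7/8) = 0.12727; P(data | bag B) = (1/8)(0/7) = 0; P(data | bag C) = (1/5)(0/4) = 0; P(data | bag D) = (3/7)(2/6)(4/5)(1/4) = 0.028571; P(data | bag E) = (2/10)(1/9)(8/8)(0/7) = 0.
The prior-weighted likelihoods are 1/5 · 0.12727 = 0.025455, 1/5 · 0 = 0, 3/10 · 0 = 0, 1/10 · 0.028571 = 0.0028571, 1/5 · 0 = 0; these sum to 0.028312.
By Bayes' rule, P(bag A | data) = (0.025455) / (0.028312) = 0.89908.

0.8991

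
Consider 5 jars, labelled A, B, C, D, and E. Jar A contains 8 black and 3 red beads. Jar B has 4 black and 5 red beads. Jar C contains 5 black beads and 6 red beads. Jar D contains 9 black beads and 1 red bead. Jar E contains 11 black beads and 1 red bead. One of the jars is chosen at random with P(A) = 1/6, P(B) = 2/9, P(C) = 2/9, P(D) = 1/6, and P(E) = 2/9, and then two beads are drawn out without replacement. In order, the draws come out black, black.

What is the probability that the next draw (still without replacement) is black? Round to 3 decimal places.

Under each hypothesis, the probability of the observed sequence is: P(data | jar A) = (8/11)(7/10) = 28/55; P(data | jar B) = (4/9)(3/8) = 1/6; P(data | jar C) = (5/11)(4/10) = 2/11; P(data | jar D) = (9/10)(8/9) = 4/5; P(data | jar E) = (11/12)(10/11) = 5/6.
Multiplying each by its prior: 1/6 · 28/55 = 14/165, 2/9 · 1/6 = 1/27, 2/9 · 2/11 = 4/99, 1/6 · 4/5 = 2/15, 2/9 · 5/6 = 5/27; summing to 238/495.
The posterior is then P(jar A | data) = 0.17647, P(jar B | data) = 0.077031, P(jar C | data) = 0.084034, P(jar D | data) = 0.27731, P(jar E | data) = 0.38515.
Averaging over the posterior, P(black next | data) = (2/3)(0.17647) + (2/7)(0.077031) + (1/3)(0.084034) + (7/8)(0.27731) + (9/10)(0.38515) = 0.75695.

0.757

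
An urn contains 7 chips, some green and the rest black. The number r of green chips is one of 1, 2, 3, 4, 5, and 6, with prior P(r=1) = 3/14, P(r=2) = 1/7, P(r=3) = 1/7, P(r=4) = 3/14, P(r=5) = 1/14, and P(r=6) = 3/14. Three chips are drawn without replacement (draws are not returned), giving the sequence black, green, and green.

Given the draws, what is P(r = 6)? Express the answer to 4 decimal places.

For each hypothesis, P(data | H) works out to: P(data | r = 1) = (6/7)(1/6)(0/5) = 0; P(data | r = 2) = (5/7)(2/6)(1/5) = 1/21; P(data | r = 3) = (4/7)(3/6)(2/5) = 4/35; P(data | r = 4) = (3/7)(4/6)(3/5) = 6/35; P(data | r = 5) = (2/7)(5/6)(4/5) = 4/21; P(data | r = 6) = (1/7)(6/6)(5/5) = 1/7.
The prior-weighted likelihoods are 3/14 · 0 = 0, 1/7 · 1/21 = 1/147, 1/7 · 4/35 = 4/245, 3/14 · 6/35 = 9/245, 1/14 · 4/21 = 2/147, 3/14 · 1/7 = 3/98; these sum to 51/490.
So P(r = 6 | data) = (3/98) / (51/490) = 5/17.

0.2941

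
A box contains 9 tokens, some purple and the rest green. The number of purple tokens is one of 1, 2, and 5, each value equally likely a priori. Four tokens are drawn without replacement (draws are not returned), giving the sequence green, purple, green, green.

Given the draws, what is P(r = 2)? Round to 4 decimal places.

Under each hypothesis, the probability of the observed sequence is: P(data | r = 1) = (8/9)(1/8)(7/7)(6/6) = 1/9; P(data | r = 2) = (7/9)(2/8)(6/7)(5/6) = 5/36; P(data | r = 5) = (4/9)(5/8)(3/7)(2/6) = 5/126.
Weighting by the prior gives 1/3 · 1/9 = 1/27, 1/3 · 5/36 = 5/108, 1/3 · 5/126 = 5/378; summing to 73/756.
So P(r = 2 | data) = (5/108) / (73/756) = 35/73.

0.4795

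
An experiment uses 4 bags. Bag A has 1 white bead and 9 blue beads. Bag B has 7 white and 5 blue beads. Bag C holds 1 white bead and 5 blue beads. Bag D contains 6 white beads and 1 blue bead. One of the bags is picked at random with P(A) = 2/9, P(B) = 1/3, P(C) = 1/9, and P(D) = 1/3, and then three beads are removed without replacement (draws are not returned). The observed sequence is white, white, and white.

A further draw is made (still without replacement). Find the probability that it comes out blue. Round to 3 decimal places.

For each hypothesis, P(data | H) works out to: P(data | bag A) = (1/10)(0/9) = 0; P(data | bag B) = (7/12)(6/11)(5/10) = 7/44; P(data | bag C) = (1/6)(0/5) = 0; P(data | bag D) = (6/7)(5/6)(4/5) = 4/7.
Weighting by the prior gives 2/9 · 0 = 0, 1/3 · 7/44 = 7/132, 1/9 · 0 = 0, 1/3 · 4/7 = 4/21; summing to 75/308.
Normalising, the posterior is P(bag A | data) = 0, P(bag B | data) = 0.21778, P(bag C | data) = 0, P(bag D | data) = 0.78222.
So P(blue next | data) = Σ P(blue next | H) P(H | data) = (5/9)(0.21778) + (1/4)(0.78222) = 0.31654.

0.317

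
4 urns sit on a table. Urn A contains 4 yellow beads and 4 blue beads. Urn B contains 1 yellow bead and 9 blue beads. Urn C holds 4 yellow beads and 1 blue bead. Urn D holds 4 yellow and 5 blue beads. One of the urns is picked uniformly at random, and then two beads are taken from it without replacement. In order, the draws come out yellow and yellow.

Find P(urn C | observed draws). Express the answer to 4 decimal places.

Compute the likelihood of the observed sequence for each case: P(data | urn A) = (4/8)(3/7) = 3/14; P(data | urn B) = (1/10)(0/9) = 0; P(data | urn C) = (4/5)(3/4) = 3/5; P(data | urn D) = (4/9)(3/8) = 1/6.
Multiplying each by its prior: 1/4 · 3/14 = 3/56, 1/4 · 0 = 0, 1/4 · 3/5 = 3/20, 1/4 · 1/6 = 1/24; summing to 103/420.
Therefore the posterior P(urn C | data) = (3/20) / (103/420) = 63/103.

0.6117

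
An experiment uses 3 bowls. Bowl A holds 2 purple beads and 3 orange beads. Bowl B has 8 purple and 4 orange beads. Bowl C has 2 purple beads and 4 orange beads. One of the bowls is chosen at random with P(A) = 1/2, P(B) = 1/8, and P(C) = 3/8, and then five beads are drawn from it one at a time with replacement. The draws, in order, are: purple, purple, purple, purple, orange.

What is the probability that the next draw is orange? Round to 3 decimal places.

For each hypothesis, P(data | H) works out to: P(data | bowl A) = (2/5)(2/5)(2/5)(2/5)(3/5) = 0.01536; P(data | bowl B) = (8/12)(8/12)(8/12)(8/12)(4/12) = 0.065844; P(data | bowl C) = (2/6)(2/6)(2/6)(2/6)(4/6) = 0.0082305.
The prior-weighted likelihoods are 1/2 · 0.01536 = 0.00768, 1/8 · 0.065844 = 0.0082305, 3/8 · 0.0082305 = 0.0030864; these sum to 0.018997.
The posterior is then P(bowl A | data) = 0.40428, P(bowl B | data) = 0.43325, P(bowl C | data) = 0.16247.
Averaging over the posterior, P(orange next | data) = (3/5)(0.40428) + (1/3)(0.43325) + (2/3)(0.16247) = 0.4953.

0.495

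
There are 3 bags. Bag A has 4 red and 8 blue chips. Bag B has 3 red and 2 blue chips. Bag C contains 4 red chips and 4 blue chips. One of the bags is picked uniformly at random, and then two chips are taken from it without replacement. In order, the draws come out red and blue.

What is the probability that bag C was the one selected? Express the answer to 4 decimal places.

0.3450

Compute the likelihood of the observed sequence for each case: P(data | bag A) = (4/12)(8/11) = 0.24242; P(data | bag B) = (3/5)(2/4) = 0.3; P(data | bag C) = (4/8)(4/7) = 0.28571.
Multiplying each by its prior: 1/3 · 0.24242 = 0.080808, 1/3 · 0.3 = 0.1, 1/3 · 0.28571 = 0.095238; summing to 0.27605.
So P(bag C | data) = (0.095238) / (0.27605) = 0.34501.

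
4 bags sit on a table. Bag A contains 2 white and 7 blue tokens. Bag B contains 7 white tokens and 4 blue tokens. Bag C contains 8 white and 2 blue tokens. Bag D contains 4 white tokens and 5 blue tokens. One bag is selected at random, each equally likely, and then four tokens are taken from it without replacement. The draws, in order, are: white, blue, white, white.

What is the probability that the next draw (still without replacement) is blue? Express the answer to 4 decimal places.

The likelihood of the observed sequence under each hypothesis: P(data | bag A) = (2/9)(7/8)(1/7)(0/6) = 0; P(data | bag B) = (7/11)(4/10)(6/9)(5/8) = 0.10606; P(data | bag C) = (8/10)(2/9)(7/8)(6/7) = 0.13333; P(data | bag D) = (4/9)(5/8)(3/7)(2/6) = 0.039683.
The prior-weighted likelihoods are 1/4 · 0 = 0, 1/4 · 0.10606 = 0.026515, 1/4 · 0.13333 = 0.033333, 1/4 · 0.039683 = 0.0099206; these sum to 0.069769.
Dividing through by the total gives posterior P(bag A | data) = 0, P(bag B | data) = 0.38004, P(bag C | data) = 0.47777, P(bag D | data) = 0.14219.
The predictive probability is P(blue next | data) = (3/7)(0.38004) + (1/6)(0.47777) + (4/5)(0.14219) = 0.35626.

0.3563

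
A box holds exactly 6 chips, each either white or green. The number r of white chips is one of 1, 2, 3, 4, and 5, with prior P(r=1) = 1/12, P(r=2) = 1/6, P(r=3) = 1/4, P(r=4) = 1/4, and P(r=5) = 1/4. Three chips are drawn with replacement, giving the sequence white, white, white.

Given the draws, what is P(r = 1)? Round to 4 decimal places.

Compute the likelihood of the observed sequence for each case: P(data | r = 1) = (1/6)(1/6)(1/6) = 0.0046296; P(data | r = 2) = (2/6)(2/6)(2/6) = 0.037037; P(data | r = 3) = (3/6)(3/6)(3/6) = 0.125; P(data | r = 4) = (4/6)(4/6)(4/6) = 0.2963; P(data | r = 5) = (5/6)(5/6)(5/6) = 0.5787.
The prior-weighted likelihoods are 1/12 · 0.0046296 = 0.0003858, 1/6 · 0.037037 = 0.0061728, 1/4 · 0.125 = 0.03125, 1/4 · 0.2963 = 0.074074, 1/4 · 0.5787 = 0.14468; these sum to 0.25656.
Therefore the posterior P(r = 1 | data) = (0.0003858) / (0.25656) = 0.0015038.

0.0015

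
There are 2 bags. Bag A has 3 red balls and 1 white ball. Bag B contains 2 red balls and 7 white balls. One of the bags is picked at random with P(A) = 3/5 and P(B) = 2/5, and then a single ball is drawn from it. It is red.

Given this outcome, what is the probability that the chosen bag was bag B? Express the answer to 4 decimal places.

0.1649

Under each hypothesis, the probability of this draw is: P(data | bag A) = (3/4) = 3/4; P(data | bag B) = (2/9) = 2/9.
Weighting by the prior gives 3/5 · 3/4 = 9/20, 2/5 · 2/9 = 4/45; summing to 97/180.
So P(bag B | data) = (4/45) / (97/180) = 16/97.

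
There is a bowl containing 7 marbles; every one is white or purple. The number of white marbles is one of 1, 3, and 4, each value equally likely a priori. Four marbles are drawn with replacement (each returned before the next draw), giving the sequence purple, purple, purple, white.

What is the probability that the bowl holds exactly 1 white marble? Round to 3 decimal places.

0.419

The likelihood of the observed sequence under each hypothesis: P(data | r = 1) = (6/7)(6/7)(6/7)(1/7) = 0.089963; P(data | r = 3) = (4/7)(4/7)(4/7)(3/7) = 0.079967; P(data | r = 4) = (3/7)(3/7)(3/7)(4/7) = 0.044981.
The prior-weighted likelihoods are 1/3 · 0.089963 = 0.029988, 1/3 · 0.079967 = 0.026656, 1/3 · 0.044981 = 0.014994; summing to 0.071637.
By Bayes' rule, P(r = 1 | data) = (0.029988) / (0.071637) = 0.4186.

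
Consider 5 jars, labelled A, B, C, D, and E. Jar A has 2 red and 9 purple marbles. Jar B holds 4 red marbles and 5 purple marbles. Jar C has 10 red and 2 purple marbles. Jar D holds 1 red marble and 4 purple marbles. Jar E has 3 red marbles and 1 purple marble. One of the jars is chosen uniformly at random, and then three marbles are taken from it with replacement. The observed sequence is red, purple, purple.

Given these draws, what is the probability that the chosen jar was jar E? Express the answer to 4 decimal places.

Compute the likelihood of the observed sequence for each case: P(data | jar A) = (2/11)(9/11)(9/11) = 0.12171; P(data | jar B) = (4/9)(5/9)(5/9) = 0.13717; P(data | jar C) = (10/12)(2/12)(2/12) = 0.023148; P(data | jar D) = (1/5)(4/5)(4/5) = 0.128; P(data | jar E) = (3/4)(1/4)(1/4) = 0.046875.
Multiplying each by its prior: 1/5 · 0.12171 = 0.024343, 1/5 · 0.13717 = 0.027435, 1/5 · 0.023148 = 0.0046296, 1/5 · 0.128 = 0.0256, 1/5 · 0.046875 = 0.009375; summing to 0.091382.
So P(jar E | data) = (0.009375) / (0.091382) = 0.10259.

0.1026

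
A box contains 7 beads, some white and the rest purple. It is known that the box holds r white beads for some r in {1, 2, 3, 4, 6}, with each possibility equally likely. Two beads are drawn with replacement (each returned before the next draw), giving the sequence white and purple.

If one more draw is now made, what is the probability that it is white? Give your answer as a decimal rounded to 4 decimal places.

0.4534

For each hypothesis, P(data | H) works out to: P(data | r = 1) = (1/7)(6/7) = 6/49; P(data | r = 2) = (2/7)(5/7) = 10/49; P(data | r = 3) = (3/7)(4/7) = 12/49; P(data | r = 4) = (4/7)(3/7) = 12/49; P(data | r = 6) = (6/7)(1/7) = 6/49.
The prior-weighted likelihoods are 1/5 · 6/49 = 6/245, 1/5 · 10/49 = 2/49, 1/5 · 12/49 = 12/245, 1/5 · 12/49 = 12/245, 1/5 · 6/49 = 6/245; with total 46/245.
The posterior is then P(r = 1 | data) = 3/23, P(r = 2 | data) = 5/23, P(r = 3 | data) = 6/23, P(r = 4 | data) = 6/23, P(r = 6 | data) = 3/23.
So P(white next | data) = Σ P(white next | H) P(H | data) = (1/7)(3/23) + (2/7)(5/23) + (3/7)(6/23) + (4/7)(6/23) + (6/7)(3/23) = 73/161.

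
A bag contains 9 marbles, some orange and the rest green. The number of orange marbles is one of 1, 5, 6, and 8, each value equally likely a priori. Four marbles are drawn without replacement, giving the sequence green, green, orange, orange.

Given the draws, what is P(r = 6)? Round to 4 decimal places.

0.4286

For each hypothesis, P(data | H) works out to: P(data | r = 1) = (8/9)(7/8)(1/7)(0/6) = 0; P(data | r = 5) = (4/9)(3/8)(5/7)(4/6) = 5/63; P(data | r = 6) = (3/9)(2/8)(6/7)(5/6) = 5/84; P(data | r = 8) = (1/9)(0/8) = 0.
Multiplying each by its prior: 1/4 · 0 = 0, 1/4 · 5/63 = 5/252, 1/4 · 5/84 = 5/336, 1/4 · 0 = 0; summing to 5/144.
So P(r = 6 | data) = (5/336) / (5/144) = 3/7.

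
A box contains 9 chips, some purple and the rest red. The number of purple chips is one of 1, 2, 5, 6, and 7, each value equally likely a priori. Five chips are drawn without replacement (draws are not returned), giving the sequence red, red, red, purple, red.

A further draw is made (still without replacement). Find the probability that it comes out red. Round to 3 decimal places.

For each hypothesis, P(data | H) works out to: P(data | r = 1) = (8/9)(7/8)(6/7)(1/6)(5/5) = 1/9; P(data | r = 2) = (7/9)(6/8)(5/7)(2/6)(4/5) = 1/9; P(data | r = 5) = (4/9)(3/8)(2/7)(5/6)(1/5) = 1/126; P(data | r = 6) = (3/9)(2/8)(1/7)(6/6)(0/5) = 0; P(data | r = 7) = (2/9)(1/8)(0/7) = 0.
Multiplying each by its prior: 1/5 · 1/9 = 1/45, 1/5 · 1/9 = 1/45, 1/5 · 1/126 = 1/630, 1/5 · 0 = 0, 1/5 · 0 = 0; with total 29/630.
Normalising, the posterior is P(r = 1 | data) = 14/29, P(r = 2 | data) = 14/29, P(r = 5 | data) = 1/29, P(r = 6 | data) = 0, P(r = 7 | data) = 0.
So P(red next | data) = Σ P(red next | H) P(H | data) = (1)(14/29) + (3/4)(14/29) + (0)(1/29) = 49/58.

0.845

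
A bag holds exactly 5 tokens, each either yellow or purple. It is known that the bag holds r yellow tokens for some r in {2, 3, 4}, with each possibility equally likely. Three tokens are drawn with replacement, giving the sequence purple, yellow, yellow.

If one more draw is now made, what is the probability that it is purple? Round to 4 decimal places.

For each hypothesis, P(data | H) works out to: P(data | r = 2) = (3/5)(2/5)(2/5) = 12/125; P(data | r = 3) = (2/5)(3/5)(3/5) = 18/125; P(data | r = 4) = (1/5)(4/5)(4/5) = 16/125.
The prior-weighted likelihoods are 1/3 · 12/125 = 4/125, 1/3 · 18/125 = 6/125, 1/3 · 16/125 = 16/375; with total 46/375.
Dividing through by the total gives posterior P(r = 2 | data) = 6/23, P(r = 3 | data) = 9/23, P(r = 4 | data) = 8/23.
The predictive probability is P(purple next | data) = (3/5)(6/23) + (2/5)(9/23) + (1/5)(8/23) = 44/115.

0.3826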